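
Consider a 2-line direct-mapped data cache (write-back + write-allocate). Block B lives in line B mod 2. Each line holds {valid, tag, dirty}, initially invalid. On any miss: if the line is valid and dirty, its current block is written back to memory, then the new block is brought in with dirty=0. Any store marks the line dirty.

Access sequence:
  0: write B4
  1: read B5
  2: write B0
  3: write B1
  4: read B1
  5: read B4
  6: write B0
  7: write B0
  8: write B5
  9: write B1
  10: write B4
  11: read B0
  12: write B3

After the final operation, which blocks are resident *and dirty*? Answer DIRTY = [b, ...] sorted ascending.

DIRTY = [3]

0: W B4 → L0 miss [D]
1: R B5 → L1 miss [-]
2: W B0 → L0 miss wb→B4 [D]
3: W B1 → L1 miss [D]
4: R B1 → L1 hit [D]
5: R B4 → L0 miss wb→B0 [-]
6: W B0 → L0 miss [D]
7: W B0 → L0 hit [D]
8: W B5 → L1 miss wb→B1 [D]
9: W B1 → L1 miss wb→B5 [D]
10: W B4 → L0 miss wb→B0 [D]
11: R B0 → L0 miss wb→B4 [-]
12: W B3 → L1 miss wb→B1 [D]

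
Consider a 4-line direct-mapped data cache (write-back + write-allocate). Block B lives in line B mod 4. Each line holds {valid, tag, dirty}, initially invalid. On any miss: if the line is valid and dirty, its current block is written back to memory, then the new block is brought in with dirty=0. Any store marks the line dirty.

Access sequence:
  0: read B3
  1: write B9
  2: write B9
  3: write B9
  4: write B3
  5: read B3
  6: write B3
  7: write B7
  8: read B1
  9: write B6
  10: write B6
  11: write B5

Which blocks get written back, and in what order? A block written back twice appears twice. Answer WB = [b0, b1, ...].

WB = [3, 9]

  0 | R B3 → L3 miss [-]
  1 | W B9 → L1 miss [D]
  2 | W B9 → L1 hit [D]
  3 | W B9 → L1 hit [D]
  4 | W B3 → L3 hit [D]
  5 | R B3 → L3 hit [D]
  6 | W B3 → L3 hit [D]
  7 | W B7 → L3 miss wb→B3 [D]
  8 | R B1 → L1 miss wb→B9 [-]
  9 | W B6 → L2 miss [D]
  10 | W B6 → L2 hit [D]
  11 | W B5 → L1 miss [D]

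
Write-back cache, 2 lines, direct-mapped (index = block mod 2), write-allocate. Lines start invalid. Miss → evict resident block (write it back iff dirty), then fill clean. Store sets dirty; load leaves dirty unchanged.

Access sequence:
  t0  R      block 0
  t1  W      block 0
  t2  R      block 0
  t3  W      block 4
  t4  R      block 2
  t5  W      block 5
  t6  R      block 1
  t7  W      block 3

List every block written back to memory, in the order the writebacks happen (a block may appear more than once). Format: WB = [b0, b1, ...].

  0 | R B0 → L0 miss [-]
  1 | W B0 → L0 hit [D]
  2 | R B0 → L0 hit [D]
  3 | W B4 → L0 miss wb→B0 [D]
  4 | R B2 → L0 miss wb→B4 [-]
  5 | W B5 → L1 miss [D]
  6 | R B1 → L1 miss wb→B5 [-]
  7 | W B3 → L1 miss [D]

WB = [0, 4, 5]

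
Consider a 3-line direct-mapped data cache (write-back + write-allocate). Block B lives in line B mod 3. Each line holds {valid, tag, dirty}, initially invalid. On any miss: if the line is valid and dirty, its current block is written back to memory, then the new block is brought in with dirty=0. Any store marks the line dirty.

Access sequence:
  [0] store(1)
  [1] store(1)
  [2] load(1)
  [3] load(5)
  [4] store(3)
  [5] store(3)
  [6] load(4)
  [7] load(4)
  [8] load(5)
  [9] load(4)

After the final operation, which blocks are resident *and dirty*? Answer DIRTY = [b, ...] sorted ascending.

DIRTY = [3]

0: W B1 -> L1 miss  d=D]
1: W B1 -> L1 hit  d=D]
2: R B1 -> L1 hit  d=D]
3: R B5 -> L2 miss  d=-]
4: W B3 -> L0 miss  d=D]
5: W B3 -> L0 hit  d=D]
6: R B4 -> L1 miss wb->B1  d=-]
7: R B4 -> L1 hit  d=-]
8: R B5 -> L2 hit  d=-]
9: R B4 -> L1 hit  d=-]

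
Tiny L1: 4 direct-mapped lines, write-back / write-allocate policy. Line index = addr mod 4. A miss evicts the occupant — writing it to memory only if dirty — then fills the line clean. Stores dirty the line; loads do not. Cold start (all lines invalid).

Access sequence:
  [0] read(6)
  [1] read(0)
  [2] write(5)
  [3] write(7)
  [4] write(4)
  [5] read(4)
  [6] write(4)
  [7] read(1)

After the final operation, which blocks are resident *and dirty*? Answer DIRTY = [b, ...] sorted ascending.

DIRTY = [4, 7]

  0 | R B6 → L2 miss [-]
  1 | R B0 → L0 miss [-]
  2 | W B5 → L1 miss [D]
  3 | W B7 → L3 miss [D]
  4 | W B4 → L0 miss [D]
  5 | R B4 → L0 hit [D]
  6 | W B4 → L0 hit [D]
  7 | R B1 → L1 miss wb→B5 [-]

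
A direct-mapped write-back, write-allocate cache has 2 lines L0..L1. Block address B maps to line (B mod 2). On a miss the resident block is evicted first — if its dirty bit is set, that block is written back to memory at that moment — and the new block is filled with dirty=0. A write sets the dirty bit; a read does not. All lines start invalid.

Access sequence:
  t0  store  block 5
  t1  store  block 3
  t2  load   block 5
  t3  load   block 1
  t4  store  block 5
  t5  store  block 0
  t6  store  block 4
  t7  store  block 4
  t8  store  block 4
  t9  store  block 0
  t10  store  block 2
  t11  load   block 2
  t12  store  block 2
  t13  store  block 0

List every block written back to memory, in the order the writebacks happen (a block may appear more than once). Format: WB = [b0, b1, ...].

WB = [5, 3, 0, 4, 0, 2]

0: W B5 -> L1 miss  d=D]
1: W B3 -> L1 miss wb->B5  d=D]
2: R B5 -> L1 miss wb->B3  d=-]
3: R B1 -> L1 miss  d=-]
4: W B5 -> L1 miss  d=D]
5: W B0 -> L0 miss  d=D]
6: W B4 -> L0 miss wb->B0  d=D]
7: W B4 -> L0 hit  d=D]
8: W B4 -> L0 hit  d=D]
9: W B0 -> L0 miss wb->B4  d=D]
10: W B2 -> L0 miss wb->B0  d=D]
11: R B2 -> L0 hit  d=D]
12: W B2 -> L0 hit  d=D]
13: W B0 -> L0 miss wb->B2  d=D]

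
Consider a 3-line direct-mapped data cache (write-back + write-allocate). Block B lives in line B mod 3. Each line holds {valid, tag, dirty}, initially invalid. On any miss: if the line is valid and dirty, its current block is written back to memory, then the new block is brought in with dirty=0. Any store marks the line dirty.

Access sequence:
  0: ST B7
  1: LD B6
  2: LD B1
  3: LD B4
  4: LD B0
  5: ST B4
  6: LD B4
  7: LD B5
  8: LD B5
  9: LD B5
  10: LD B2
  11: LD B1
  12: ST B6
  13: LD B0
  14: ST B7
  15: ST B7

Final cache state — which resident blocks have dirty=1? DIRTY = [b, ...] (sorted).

DIRTY = [7]

0: W B7 -> L1 miss  d=D]
1: R B6 -> L0 miss  d=-]
2: R B1 -> L1 miss wb->B7  d=-]
3: R B4 -> L1 miss  d=-]
4: R B0 -> L0 miss  d=-]
5: W B4 -> L1 hit  d=D]
6: R B4 -> L1 hit  d=D]
7: R B5 -> L2 miss  d=-]
8: R B5 -> L2 hit  d=-]
9: R B5 -> L2 hit  d=-]
10: R B2 -> L2 miss  d=-]
11: R B1 -> L1 miss wb->B4  d=-]
12: W B6 -> L0 miss  d=D]
13: R B0 -> L0 miss wb->B6  d=-]
14: W B7 -> L1 miss  d=D]
15: W B7 -> L1 hit  d=D]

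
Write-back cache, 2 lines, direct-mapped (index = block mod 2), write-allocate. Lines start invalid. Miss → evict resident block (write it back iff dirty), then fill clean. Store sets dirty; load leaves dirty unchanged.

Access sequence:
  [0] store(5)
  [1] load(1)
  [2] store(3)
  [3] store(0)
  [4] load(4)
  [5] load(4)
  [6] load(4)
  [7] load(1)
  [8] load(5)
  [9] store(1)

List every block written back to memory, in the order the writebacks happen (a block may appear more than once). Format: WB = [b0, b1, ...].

0: W B5 -> L1 miss  d=D]
1: R B1 -> L1 miss wb->B5  d=-]
2: W B3 -> L1 miss  d=D]
3: W B0 -> L0 miss  d=D]
4: R B4 -> L0 miss wb->B0  d=-]
5: R B4 -> L0 hit  d=-]
6: R B4 -> L0 hit  d=-]
7: R B1 -> L1 miss wb->B3  d=-]
8: R B5 -> L1 miss  d=-]
9: W B1 -> L1 miss  d=D]

WB = [5, 0, 3]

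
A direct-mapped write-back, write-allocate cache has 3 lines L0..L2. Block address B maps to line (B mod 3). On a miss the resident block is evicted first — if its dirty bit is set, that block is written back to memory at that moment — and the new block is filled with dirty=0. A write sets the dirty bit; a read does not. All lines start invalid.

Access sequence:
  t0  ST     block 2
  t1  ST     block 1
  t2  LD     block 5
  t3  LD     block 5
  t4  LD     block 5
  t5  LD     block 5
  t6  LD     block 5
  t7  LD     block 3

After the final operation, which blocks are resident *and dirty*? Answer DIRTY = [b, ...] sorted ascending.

0: W B2 -> L2 miss  d=D]
1: W B1 -> L1 miss  d=D]
2: R B5 -> L2 miss wb->B2  d=-]
3: R B5 -> L2 hit  d=-]
4: R B5 -> L2 hit  d=-]
5: R B5 -> L2 hit  d=-]
6: R B5 -> L2 hit  d=-]
7: R B3 -> L0 miss  d=-]

DIRTY = [1]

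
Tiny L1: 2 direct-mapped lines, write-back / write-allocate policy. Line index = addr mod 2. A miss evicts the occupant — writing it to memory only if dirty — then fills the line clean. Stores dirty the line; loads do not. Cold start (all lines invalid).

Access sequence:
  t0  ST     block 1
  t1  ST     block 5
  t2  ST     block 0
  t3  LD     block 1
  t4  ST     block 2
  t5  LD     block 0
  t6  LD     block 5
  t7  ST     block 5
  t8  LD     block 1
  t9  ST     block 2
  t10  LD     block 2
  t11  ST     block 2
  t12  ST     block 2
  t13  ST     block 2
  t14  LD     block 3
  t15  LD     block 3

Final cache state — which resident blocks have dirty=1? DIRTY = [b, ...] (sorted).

DIRTY = [2]

0: W B1 → L1 miss [D]
1: W B5 → L1 miss wb→B1 [D]
2: W B0 → L0 miss [D]
3: R B1 → L1 miss wb→B5 [-]
4: W B2 → L0 miss wb→B0 [D]
5: R B0 → L0 miss wb→B2 [-]
6: R B5 → L1 miss [-]
7: W B5 → L1 hit [D]
8: R B1 → L1 miss wb→B5 [-]
9: W B2 → L0 miss [D]
10: R B2 → L0 hit [D]
11: W B2 → L0 hit [D]
12: W B2 → L0 hit [D]
13: W B2 → L0 hit [D]
14: R B3 → L1 miss [-]
15: R B3 → L1 hit [-]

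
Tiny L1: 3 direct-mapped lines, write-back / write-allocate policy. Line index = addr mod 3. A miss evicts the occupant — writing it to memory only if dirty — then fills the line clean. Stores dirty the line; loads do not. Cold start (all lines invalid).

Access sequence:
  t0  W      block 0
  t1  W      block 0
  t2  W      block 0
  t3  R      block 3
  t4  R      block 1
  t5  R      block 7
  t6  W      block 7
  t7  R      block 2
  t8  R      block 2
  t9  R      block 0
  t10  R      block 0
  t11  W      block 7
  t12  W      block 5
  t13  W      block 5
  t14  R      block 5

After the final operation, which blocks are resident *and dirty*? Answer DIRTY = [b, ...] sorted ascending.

DIRTY = [5, 7]

0: W B0 → L0 miss [D]
1: W B0 → L0 hit [D]
2: W B0 → L0 hit [D]
3: R B3 → L0 miss wb→B0 [-]
4: R B1 → L1 miss [-]
5: R B7 → L1 miss [-]
6: W B7 → L1 hit [D]
7: R B2 → L2 miss [-]
8: R B2 → L2 hit [-]
9: R B0 → L0 miss [-]
10: R B0 → L0 hit [-]
11: W B7 → L1 hit [D]
12: W B5 → L2 miss [D]
13: W B5 → L2 hit [D]
14: R B5 → L2 hit [D]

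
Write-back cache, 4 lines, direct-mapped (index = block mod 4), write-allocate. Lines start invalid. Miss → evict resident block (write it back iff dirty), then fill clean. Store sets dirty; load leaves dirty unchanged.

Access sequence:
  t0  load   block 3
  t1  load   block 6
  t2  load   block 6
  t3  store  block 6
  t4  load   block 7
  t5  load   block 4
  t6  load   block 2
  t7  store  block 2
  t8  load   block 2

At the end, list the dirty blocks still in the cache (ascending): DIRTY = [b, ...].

  0 | R B3 → L3 miss [-]
  1 | R B6 → L2 miss [-]
  2 | R B6 → L2 hit [-]
  3 | W B6 → L2 hit [D]
  4 | R B7 → L3 miss [-]
  5 | R B4 → L0 miss [-]
  6 | R B2 → L2 miss wb→B6 [-]
  7 | W B2 → L2 hit [D]
  8 | R B2 → L2 hit [D]

DIRTY = [2]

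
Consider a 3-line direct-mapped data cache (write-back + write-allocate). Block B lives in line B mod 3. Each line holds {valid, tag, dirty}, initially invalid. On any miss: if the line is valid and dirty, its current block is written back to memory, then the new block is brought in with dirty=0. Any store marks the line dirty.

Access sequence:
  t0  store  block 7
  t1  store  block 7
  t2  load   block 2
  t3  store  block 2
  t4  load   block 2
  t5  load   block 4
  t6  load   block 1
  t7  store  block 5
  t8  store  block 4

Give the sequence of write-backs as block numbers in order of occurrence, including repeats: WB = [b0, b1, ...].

WB = [7, 2]

  0 | W B7 → L1 miss [D]
  1 | W B7 → L1 hit [D]
  2 | R B2 → L2 miss [-]
  3 | W B2 → L2 hit [D]
  4 | R B2 → L2 hit [D]
  5 | R B4 → L1 miss wb→B7 [-]
  6 | R B1 → L1 miss [-]
  7 | W B5 → L2 miss wb→B2 [D]
  8 | W B4 → L1 miss [D]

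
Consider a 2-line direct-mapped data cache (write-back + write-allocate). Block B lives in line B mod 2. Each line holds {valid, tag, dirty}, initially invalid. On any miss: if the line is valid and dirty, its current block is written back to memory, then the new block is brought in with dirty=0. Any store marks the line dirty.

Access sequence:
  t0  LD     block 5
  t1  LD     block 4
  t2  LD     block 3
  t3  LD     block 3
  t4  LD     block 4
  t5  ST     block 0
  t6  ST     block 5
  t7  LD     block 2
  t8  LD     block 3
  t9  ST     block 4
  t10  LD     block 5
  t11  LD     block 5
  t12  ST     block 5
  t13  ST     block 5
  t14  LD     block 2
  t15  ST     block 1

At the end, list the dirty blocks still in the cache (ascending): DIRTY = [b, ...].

DIRTY = [1]

  0 | R B5 → L1 miss [-]
  1 | R B4 → L0 miss [-]
  2 | R B3 → L1 miss [-]
  3 | R B3 → L1 hit [-]
  4 | R B4 → L0 hit [-]
  5 | W B0 → L0 miss [D]
  6 | W B5 → L1 miss [D]
  7 | R B2 → L0 miss wb→B0 [-]
  8 | R B3 → L1 miss wb→B5 [-]
  9 | W B4 → L0 miss [D]
  10 | R B5 → L1 miss [-]
  11 | R B5 → L1 hit [-]
  12 | W B5 → L1 hit [D]
  13 | W B5 → L1 hit [D]
  14 | R B2 → L0 miss wb→B4 [-]
  15 | W B1 → L1 miss wb→B5 [D]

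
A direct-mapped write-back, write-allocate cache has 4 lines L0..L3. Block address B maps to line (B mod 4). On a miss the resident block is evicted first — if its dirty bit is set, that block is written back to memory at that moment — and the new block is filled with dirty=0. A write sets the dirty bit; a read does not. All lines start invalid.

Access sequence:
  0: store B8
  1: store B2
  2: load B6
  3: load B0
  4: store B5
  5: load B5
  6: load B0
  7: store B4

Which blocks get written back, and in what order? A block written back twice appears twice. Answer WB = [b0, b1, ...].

WB = [2, 8]

  0 | W B8 → L0 miss [D]
  1 | W B2 → L2 miss [D]
  2 | R B6 → L2 miss wb→B2 [-]
  3 | R B0 → L0 miss wb→B8 [-]
  4 | W B5 → L1 miss [D]
  5 | R B5 → L1 hit [D]
  6 | R B0 → L0 hit [-]
  7 | W B4 → L0 miss [D]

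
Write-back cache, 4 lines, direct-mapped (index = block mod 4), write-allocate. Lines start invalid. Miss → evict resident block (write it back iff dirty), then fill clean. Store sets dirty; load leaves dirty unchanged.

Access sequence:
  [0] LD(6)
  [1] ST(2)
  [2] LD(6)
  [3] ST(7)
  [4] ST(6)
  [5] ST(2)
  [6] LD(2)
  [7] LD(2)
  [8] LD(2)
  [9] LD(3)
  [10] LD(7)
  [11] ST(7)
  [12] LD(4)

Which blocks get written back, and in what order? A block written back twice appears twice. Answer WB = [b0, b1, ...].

0: R B6 → L2 miss [-]
1: W B2 → L2 miss [D]
2: R B6 → L2 miss wb→B2 [-]
3: W B7 → L3 miss [D]
4: W B6 → L2 hit [D]
5: W B2 → L2 miss wb→B6 [D]
6: R B2 → L2 hit [D]
7: R B2 → L2 hit [D]
8: R B2 → L2 hit [D]
9: R B3 → L3 miss wb→B7 [-]
10: R B7 → L3 miss [-]
11: W B7 → L3 hit [D]
12: R B4 → L0 miss [-]

WB = [2, 6, 7]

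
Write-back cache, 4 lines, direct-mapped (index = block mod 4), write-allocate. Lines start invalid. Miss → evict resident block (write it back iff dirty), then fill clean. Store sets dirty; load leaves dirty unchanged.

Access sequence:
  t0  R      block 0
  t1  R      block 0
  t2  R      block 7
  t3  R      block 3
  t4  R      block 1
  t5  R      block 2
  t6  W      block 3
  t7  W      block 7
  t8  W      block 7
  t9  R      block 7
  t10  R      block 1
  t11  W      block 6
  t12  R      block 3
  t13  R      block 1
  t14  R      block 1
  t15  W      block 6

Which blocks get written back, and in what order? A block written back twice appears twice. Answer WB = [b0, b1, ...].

  0 | R B0 → L0 miss [-]
  1 | R B0 → L0 hit [-]
  2 | R B7 → L3 miss [-]
  3 | R B3 → L3 miss [-]
  4 | R B1 → L1 miss [-]
  5 | R B2 → L2 miss [-]
  6 | W B3 → L3 hit [D]
  7 | W B7 → L3 miss wb→B3 [D]
  8 | W B7 → L3 hit [D]
  9 | R B7 → L3 hit [D]
  10 | R B1 → L1 hit [-]
  11 | W B6 → L2 miss [D]
  12 | R B3 → L3 miss wb→B7 [-]
  13 | R B1 → L1 hit [-]
  14 | R B1 → L1 hit [-]
  15 | W B6 → L2 hit [D]

WB = [3, 7]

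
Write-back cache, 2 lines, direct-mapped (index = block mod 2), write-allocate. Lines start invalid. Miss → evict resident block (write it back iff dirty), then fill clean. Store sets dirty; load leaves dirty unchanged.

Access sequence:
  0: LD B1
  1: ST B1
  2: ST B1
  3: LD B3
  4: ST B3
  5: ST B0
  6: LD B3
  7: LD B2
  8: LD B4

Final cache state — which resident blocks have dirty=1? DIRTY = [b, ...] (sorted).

  0 | R B1 → L1 miss [-]
  1 | W B1 → L1 hit [D]
  2 | W B1 → L1 hit [D]
  3 | R B3 → L1 miss wb→B1 [-]
  4 | W B3 → L1 hit [D]
  5 | W B0 → L0 miss [D]
  6 | R B3 → L1 hit [D]
  7 | R B2 → L0 miss wb→B0 [-]
  8 | R B4 → L0 miss [-]

DIRTY = [3]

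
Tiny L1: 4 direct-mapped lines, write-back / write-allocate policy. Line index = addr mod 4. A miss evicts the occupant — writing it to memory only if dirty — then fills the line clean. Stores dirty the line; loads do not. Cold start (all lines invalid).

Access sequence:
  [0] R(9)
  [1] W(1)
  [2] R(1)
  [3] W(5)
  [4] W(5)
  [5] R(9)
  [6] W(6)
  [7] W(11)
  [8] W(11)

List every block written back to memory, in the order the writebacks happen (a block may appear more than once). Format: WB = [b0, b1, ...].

WB = [1, 5]

0: R B9 -> L1 miss  d=-]
1: W B1 -> L1 miss  d=D]
2: R B1 -> L1 hit  d=D]
3: W B5 -> L1 miss wb->B1  d=D]
4: W B5 -> L1 hit  d=D]
5: R B9 -> L1 miss wb->B5  d=-]
6: W B6 -> L2 miss  d=D]
7: W B11 -> L3 miss  d=D]
8: W B11 -> L3 hit  d=D]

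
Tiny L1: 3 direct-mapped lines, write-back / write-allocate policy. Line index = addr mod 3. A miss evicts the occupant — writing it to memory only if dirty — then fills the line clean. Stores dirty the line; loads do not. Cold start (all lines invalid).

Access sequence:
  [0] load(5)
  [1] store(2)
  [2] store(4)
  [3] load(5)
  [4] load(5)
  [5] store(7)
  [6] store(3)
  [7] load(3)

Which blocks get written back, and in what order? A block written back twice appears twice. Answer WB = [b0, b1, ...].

  0 | R B5 → L2 miss [-]
  1 | W B2 → L2 miss [D]
  2 | W B4 → L1 miss [D]
  3 | R B5 → L2 miss wb→B2 [-]
  4 | R B5 → L2 hit [-]
  5 | W B7 → L1 miss wb→B4 [D]
  6 | W B3 → L0 miss [D]
  7 | R B3 → L0 hit [D]

WB = [2, 4]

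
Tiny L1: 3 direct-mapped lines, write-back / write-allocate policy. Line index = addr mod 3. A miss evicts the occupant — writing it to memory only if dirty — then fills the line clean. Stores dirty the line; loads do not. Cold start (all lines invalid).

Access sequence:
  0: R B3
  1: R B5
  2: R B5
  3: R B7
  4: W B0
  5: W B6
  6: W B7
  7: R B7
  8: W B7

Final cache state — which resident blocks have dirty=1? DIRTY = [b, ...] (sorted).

DIRTY = [6, 7]

0: R B3 → L0 miss [-]
1: R B5 → L2 miss [-]
2: R B5 → L2 hit [-]
3: R B7 → L1 miss [-]
4: W B0 → L0 miss [D]
5: W B6 → L0 miss wb→B0 [D]
6: W B7 → L1 hit [D]
7: R B7 → L1 hit [D]
8: W B7 → L1 hit [D]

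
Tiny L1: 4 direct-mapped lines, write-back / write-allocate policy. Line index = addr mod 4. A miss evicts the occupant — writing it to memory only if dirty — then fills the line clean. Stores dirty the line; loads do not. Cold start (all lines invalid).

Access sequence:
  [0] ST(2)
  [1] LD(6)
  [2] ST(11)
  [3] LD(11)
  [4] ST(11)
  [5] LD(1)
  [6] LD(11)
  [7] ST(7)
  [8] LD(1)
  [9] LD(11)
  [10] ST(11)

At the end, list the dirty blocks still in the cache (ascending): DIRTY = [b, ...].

DIRTY = [11]

0: W B2 → L2 miss [D]
1: R B6 → L2 miss wb→B2 [-]
2: W B11 → L3 miss [D]
3: R B11 → L3 hit [D]
4: W B11 → L3 hit [D]
5: R B1 → L1 miss [-]
6: R B11 → L3 hit [D]
7: W B7 → L3 miss wb→B11 [D]
8: R B1 → L1 hit [-]
9: R B11 → L3 miss wb→B7 [-]
10: W B11 → L3 hit [D]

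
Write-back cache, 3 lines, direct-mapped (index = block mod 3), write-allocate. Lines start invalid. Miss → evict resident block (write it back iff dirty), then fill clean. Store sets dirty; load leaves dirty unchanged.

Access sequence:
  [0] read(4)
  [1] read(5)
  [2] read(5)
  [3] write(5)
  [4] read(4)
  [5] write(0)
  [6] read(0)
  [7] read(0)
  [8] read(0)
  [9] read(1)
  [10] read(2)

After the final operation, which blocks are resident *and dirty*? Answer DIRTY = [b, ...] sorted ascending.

0: R B4 → L1 miss [-]
1: R B5 → L2 miss [-]
2: R B5 → L2 hit [-]
3: W B5 → L2 hit [D]
4: R B4 → L1 hit [-]
5: W B0 → L0 miss [D]
6: R B0 → L0 hit [D]
7: R B0 → L0 hit [D]
8: R B0 → L0 hit [D]
9: R B1 → L1 miss [-]
10: R B2 → L2 miss wb→B5 [-]

DIRTY = [0]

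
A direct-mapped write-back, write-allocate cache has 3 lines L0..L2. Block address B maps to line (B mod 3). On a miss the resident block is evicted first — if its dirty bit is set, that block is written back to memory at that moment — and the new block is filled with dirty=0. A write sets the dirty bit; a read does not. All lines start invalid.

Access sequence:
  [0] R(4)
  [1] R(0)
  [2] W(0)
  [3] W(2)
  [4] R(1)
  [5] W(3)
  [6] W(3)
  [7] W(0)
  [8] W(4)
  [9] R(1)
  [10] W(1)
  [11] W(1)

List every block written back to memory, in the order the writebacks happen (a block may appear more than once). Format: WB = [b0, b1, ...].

WB = [0, 3, 4]

  0 | R B4 → L1 miss [-]
  1 | R B0 → L0 miss [-]
  2 | W B0 → L0 hit [D]
  3 | W B2 → L2 miss [D]
  4 | R B1 → L1 miss [-]
  5 | W B3 → L0 miss wb→B0 [D]
  6 | W B3 → L0 hit [D]
  7 | W B0 → L0 miss wb→B3 [D]
  8 | W B4 → L1 miss [D]
  9 | R B1 → L1 miss wb→B4 [-]
  10 | W B1 → L1 hit [D]
  11 | W B1 → L1 hit [D]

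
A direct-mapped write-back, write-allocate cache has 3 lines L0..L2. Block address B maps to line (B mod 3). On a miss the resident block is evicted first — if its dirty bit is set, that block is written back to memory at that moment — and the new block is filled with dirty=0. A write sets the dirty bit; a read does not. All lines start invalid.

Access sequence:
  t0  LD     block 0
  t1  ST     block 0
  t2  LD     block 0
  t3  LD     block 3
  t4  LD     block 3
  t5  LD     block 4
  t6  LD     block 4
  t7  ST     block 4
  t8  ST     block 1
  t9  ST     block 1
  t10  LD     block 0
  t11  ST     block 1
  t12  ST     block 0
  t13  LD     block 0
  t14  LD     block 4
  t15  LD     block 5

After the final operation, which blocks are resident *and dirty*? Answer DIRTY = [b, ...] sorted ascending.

DIRTY = [0]

0: R B0 → L0 miss [-]
1: W B0 → L0 hit [D]
2: R B0 → L0 hit [D]
3: R B3 → L0 miss wb→B0 [-]
4: R B3 → L0 hit [-]
5: R B4 → L1 miss [-]
6: R B4 → L1 hit [-]
7: W B4 → L1 hit [D]
8: W B1 → L1 miss wb→B4 [D]
9: W B1 → L1 hit [D]
10: R B0 → L0 miss [-]
11: W B1 → L1 hit [D]
12: W B0 → L0 hit [D]
13: R B0 → L0 hit [D]
14: R B4 → L1 miss wb→B1 [-]
15: R B5 → L2 miss [-]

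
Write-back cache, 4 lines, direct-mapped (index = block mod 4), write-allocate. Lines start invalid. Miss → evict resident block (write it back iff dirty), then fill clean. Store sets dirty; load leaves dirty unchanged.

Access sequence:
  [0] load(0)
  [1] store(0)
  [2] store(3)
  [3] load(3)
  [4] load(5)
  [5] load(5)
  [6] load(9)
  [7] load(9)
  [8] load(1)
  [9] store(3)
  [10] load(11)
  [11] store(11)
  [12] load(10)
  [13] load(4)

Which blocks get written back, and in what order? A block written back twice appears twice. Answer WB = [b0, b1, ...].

WB = [3, 0]

  0 | R B0 → L0 miss [-]
  1 | W B0 → L0 hit [D]
  2 | W B3 → L3 miss [D]
  3 | R B3 → L3 hit [D]
  4 | R B5 → L1 miss [-]
  5 | R B5 → L1 hit [-]
  6 | R B9 → L1 miss [-]
  7 | R B9 → L1 hit [-]
  8 | R B1 → L1 miss [-]
  9 | W B3 → L3 hit [D]
  10 | R B11 → L3 miss wb→B3 [-]
  11 | W B11 → L3 hit [D]
  12 | R B10 → L2 miss [-]
  13 | R B4 → L0 miss wb→B0 [-]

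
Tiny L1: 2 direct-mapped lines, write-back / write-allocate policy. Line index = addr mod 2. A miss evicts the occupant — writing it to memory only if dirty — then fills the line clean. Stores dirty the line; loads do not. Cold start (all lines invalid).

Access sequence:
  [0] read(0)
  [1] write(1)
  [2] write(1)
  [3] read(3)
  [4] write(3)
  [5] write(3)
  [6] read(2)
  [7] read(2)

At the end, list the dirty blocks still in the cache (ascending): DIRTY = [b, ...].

0: R B0 → L0 miss [-]
1: W B1 → L1 miss [D]
2: W B1 → L1 hit [D]
3: R B3 → L1 miss wb→B1 [-]
4: W B3 → L1 hit [D]
5: W B3 → L1 hit [D]
6: R B2 → L0 miss [-]
7: R B2 → L0 hit [-]

DIRTY = [3]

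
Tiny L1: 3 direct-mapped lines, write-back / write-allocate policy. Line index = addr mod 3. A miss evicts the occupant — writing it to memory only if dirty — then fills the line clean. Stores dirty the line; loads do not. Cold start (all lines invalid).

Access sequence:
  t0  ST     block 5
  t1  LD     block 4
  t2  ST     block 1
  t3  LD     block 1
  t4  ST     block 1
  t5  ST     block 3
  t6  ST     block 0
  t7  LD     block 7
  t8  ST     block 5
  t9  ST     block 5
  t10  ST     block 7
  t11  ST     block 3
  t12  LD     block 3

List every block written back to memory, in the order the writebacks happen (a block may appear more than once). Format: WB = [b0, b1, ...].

0: W B5 → L2 miss [D]
1: R B4 → L1 miss [-]
2: W B1 → L1 miss [D]
3: R B1 → L1 hit [D]
4: W B1 → L1 hit [D]
5: W B3 → L0 miss [D]
6: W B0 → L0 miss wb→B3 [D]
7: R B7 → L1 miss wb→B1 [-]
8: W B5 → L2 hit [D]
9: W B5 → L2 hit [D]
10: W B7 → L1 hit [D]
11: W B3 → L0 miss wb→B0 [D]
12: R B3 → L0 hit [D]

WB = [3, 1, 0]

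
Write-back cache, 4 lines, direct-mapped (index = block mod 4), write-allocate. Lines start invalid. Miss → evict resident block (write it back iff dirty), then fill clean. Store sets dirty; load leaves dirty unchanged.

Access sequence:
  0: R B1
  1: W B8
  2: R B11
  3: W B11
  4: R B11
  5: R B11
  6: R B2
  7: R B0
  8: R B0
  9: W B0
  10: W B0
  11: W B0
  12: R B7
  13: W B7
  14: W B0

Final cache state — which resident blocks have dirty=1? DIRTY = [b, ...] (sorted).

DIRTY = [0, 7]

0: R B1 -> L1 miss  d=-]
1: W B8 -> L0 miss  d=D]
2: R B11 -> L3 miss  d=-]
3: W B11 -> L3 hit  d=D]
4: R B11 -> L3 hit  d=D]
5: R B11 -> L3 hit  d=D]
6: R B2 -> L2 miss  d=-]
7: R B0 -> L0 miss wb->B8  d=-]
8: R B0 -> L0 hit  d=-]
9: W B0 -> L0 hit  d=D]
10: W B0 -> L0 hit  d=D]
11: W B0 -> L0 hit  d=D]
12: R B7 -> L3 miss wb->B11  d=-]
13: W B7 -> L3 hit  d=D]
14: W B0 -> L0 hit  d=D]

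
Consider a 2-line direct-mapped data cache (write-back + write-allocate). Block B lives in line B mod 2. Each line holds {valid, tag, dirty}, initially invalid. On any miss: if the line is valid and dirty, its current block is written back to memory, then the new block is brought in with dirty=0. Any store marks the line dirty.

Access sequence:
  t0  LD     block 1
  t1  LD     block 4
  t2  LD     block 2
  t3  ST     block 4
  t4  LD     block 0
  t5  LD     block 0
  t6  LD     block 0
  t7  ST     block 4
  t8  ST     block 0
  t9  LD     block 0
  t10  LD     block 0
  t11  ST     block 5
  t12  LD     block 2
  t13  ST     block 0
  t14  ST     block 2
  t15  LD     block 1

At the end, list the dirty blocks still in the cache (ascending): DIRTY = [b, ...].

DIRTY = [2]

0: R B1 -> L1 miss  d=-]
1: R B4 -> L0 miss  d=-]
2: R B2 -> L0 miss  d=-]
3: W B4 -> L0 miss  d=D]
4: R B0 -> L0 miss wb->B4  d=-]
5: R B0 -> L0 hit  d=-]
6: R B0 -> L0 hit  d=-]
7: W B4 -> L0 miss  d=D]
8: W B0 -> L0 miss wb->B4  d=D]
9: R B0 -> L0 hit  d=D]
10: R B0 -> L0 hit  d=D]
11: W B5 -> L1 miss  d=D]
12: R B2 -> L0 miss wb->B0  d=-]
13: W B0 -> L0 miss  d=D]
14: W B2 -> L0 miss wb->B0  d=D]
15: R B1 -> L1 miss wb->B5  d=-]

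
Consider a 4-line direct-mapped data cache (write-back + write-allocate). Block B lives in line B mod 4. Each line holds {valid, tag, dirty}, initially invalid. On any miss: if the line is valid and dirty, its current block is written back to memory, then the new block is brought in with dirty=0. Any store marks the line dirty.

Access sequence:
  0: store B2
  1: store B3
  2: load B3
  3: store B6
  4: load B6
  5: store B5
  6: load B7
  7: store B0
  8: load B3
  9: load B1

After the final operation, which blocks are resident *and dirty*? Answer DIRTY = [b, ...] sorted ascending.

0: W B2 → L2 miss [D]
1: W B3 → L3 miss [D]
2: R B3 → L3 hit [D]
3: W B6 → L2 miss wb→B2 [D]
4: R B6 → L2 hit [D]
5: W B5 → L1 miss [D]
6: R B7 → L3 miss wb→B3 [-]
7: W B0 → L0 miss [D]
8: R B3 → L3 miss [-]
9: R B1 → L1 miss wb→B5 [-]

DIRTY = [0, 6]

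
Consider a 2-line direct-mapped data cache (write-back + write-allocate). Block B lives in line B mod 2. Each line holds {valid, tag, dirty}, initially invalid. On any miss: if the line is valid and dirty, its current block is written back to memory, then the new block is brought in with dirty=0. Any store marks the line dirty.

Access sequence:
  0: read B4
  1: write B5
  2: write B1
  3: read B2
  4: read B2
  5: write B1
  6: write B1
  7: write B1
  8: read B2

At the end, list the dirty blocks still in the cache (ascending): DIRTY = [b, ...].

DIRTY = [1]

  0 | R B4 → L0 miss [-]
  1 | W B5 → L1 miss [D]
  2 | W B1 → L1 miss wb→B5 [D]
  3 | R B2 → L0 miss [-]
  4 | R B2 → L0 hit [-]
  5 | W B1 → L1 hit [D]
  6 | W B1 → L1 hit [D]
  7 | W B1 → L1 hit [D]
  8 | R B2 → L0 hit [-]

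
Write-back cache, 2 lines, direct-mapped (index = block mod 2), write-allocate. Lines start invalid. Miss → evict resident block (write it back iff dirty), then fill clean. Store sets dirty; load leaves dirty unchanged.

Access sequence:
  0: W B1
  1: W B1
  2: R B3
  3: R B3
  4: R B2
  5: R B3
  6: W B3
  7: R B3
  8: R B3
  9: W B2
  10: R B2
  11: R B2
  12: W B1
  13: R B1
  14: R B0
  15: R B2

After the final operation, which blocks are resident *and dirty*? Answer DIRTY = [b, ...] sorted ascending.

0: W B1 -> L1 miss  d=D]
1: W B1 -> L1 hit  d=D]
2: R B3 -> L1 miss wb->B1  d=-]
3: R B3 -> L1 hit  d=-]
4: R B2 -> L0 miss  d=-]
5: R B3 -> L1 hit  d=-]
6: W B3 -> L1 hit  d=D]
7: R B3 -> L1 hit  d=D]
8: R B3 -> L1 hit  d=D]
9: W B2 -> L0 hit  d=D]
10: R B2 -> L0 hit  d=D]
11: R B2 -> L0 hit  d=D]
12: W B1 -> L1 miss wb->B3  d=D]
13: R B1 -> L1 hit  d=D]
14: R B0 -> L0 miss wb->B2  d=-]
15: R B2 -> L0 miss  d=-]

DIRTY = [1]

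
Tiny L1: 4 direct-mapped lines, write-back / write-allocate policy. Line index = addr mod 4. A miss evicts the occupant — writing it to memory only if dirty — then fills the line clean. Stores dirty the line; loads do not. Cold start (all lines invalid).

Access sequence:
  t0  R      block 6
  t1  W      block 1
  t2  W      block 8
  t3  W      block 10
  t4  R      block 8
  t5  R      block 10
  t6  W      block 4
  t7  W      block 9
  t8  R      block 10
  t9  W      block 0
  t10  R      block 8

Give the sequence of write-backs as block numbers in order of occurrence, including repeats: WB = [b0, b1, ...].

  0 | R B6 → L2 miss [-]
  1 | W B1 → L1 miss [D]
  2 | W B8 → L0 miss [D]
  3 | W B10 → L2 miss [D]
  4 | R B8 → L0 hit [D]
  5 | R B10 → L2 hit [D]
  6 | W B4 → L0 miss wb→B8 [D]
  7 | W B9 → L1 miss wb→B1 [D]
  8 | R B10 → L2 hit [D]
  9 | W B0 → L0 miss wb→B4 [D]
  10 | R B8 → L0 miss wb→B0 [-]

WB = [8, 1, 4, 0]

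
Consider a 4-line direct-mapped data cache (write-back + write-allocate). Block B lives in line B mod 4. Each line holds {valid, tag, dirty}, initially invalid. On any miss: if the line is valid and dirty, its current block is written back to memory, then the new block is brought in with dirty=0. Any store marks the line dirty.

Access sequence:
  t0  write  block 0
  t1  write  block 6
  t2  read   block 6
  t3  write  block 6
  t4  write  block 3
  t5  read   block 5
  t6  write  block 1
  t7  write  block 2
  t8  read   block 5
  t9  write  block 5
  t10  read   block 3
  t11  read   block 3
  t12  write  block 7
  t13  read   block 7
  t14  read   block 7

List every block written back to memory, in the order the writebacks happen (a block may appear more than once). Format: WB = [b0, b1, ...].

0: W B0 -> L0 miss  d=D]
1: W B6 -> L2 miss  d=D]
2: R B6 -> L2 hit  d=D]
3: W B6 -> L2 hit  d=D]
4: W B3 -> L3 miss  d=D]
5: R B5 -> L1 miss  d=-]
6: W B1 -> L1 miss  d=D]
7: W B2 -> L2 miss wb->B6  d=D]
8: R B5 -> L1 miss wb->B1  d=-]
9: W B5 -> L1 hit  d=D]
10: R B3 -> L3 hit  d=D]
11: R B3 -> L3 hit  d=D]
12: W B7 -> L3 miss wb->B3  d=D]
13: R B7 -> L3 hit  d=D]
14: R B7 -> L3 hit  d=D]

WB = [6, 1, 3]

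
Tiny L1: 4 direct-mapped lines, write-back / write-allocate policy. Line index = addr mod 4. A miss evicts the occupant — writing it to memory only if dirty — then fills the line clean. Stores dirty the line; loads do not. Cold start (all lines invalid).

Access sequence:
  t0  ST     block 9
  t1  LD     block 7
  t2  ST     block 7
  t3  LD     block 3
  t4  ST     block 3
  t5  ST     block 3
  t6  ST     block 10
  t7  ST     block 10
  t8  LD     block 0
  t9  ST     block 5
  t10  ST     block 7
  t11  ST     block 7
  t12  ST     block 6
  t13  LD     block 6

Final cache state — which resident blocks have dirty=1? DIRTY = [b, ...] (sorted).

DIRTY = [5, 6, 7]

0: W B9 → L1 miss [D]
1: R B7 → L3 miss [-]
2: W B7 → L3 hit [D]
3: R B3 → L3 miss wb→B7 [-]
4: W B3 → L3 hit [D]
5: W B3 → L3 hit [D]
6: W B10 → L2 miss [D]
7: W B10 → L2 hit [D]
8: R B0 → L0 miss [-]
9: W B5 → L1 miss wb→B9 [D]
10: W B7 → L3 miss wb→B3 [D]
11: W B7 → L3 hit [D]
12: W B6 → L2 miss wb→B10 [D]
13: R B6 → L2 hit [D]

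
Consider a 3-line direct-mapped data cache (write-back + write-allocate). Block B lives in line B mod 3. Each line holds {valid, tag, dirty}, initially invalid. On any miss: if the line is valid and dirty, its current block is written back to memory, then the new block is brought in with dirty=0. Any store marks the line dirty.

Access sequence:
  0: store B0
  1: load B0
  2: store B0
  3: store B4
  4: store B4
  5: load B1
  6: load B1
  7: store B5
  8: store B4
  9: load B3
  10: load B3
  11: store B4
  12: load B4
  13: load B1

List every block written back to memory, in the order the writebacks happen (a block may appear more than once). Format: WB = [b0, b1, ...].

  0 | W B0 → L0 miss [D]
  1 | R B0 → L0 hit [D]
  2 | W B0 → L0 hit [D]
  3 | W B4 → L1 miss [D]
  4 | W B4 → L1 hit [D]
  5 | R B1 → L1 miss wb→B4 [-]
  6 | R B1 → L1 hit [-]
  7 | W B5 → L2 miss [D]
  8 | W B4 → L1 miss [D]
  9 | R B3 → L0 miss wb→B0 [-]
  10 | R B3 → L0 hit [-]
  11 | W B4 → L1 hit [D]
  12 | R B4 → L1 hit [D]
  13 | R B1 → L1 miss wb→B4 [-]

WB = [4, 0, 4]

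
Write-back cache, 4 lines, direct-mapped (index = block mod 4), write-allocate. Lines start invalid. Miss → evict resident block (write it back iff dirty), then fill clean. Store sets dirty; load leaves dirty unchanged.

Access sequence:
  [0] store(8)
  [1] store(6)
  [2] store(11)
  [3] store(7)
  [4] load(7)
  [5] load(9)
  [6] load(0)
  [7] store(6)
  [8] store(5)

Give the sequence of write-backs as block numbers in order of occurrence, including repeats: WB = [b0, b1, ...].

WB = [11, 8]

0: W B8 -> L0 miss  d=D]
1: W B6 -> L2 miss  d=D]
2: W B11 -> L3 miss  d=D]
3: W B7 -> L3 miss wb->B11  d=D]
4: R B7 -> L3 hit  d=D]
5: R B9 -> L1 miss  d=-]
6: R B0 -> L0 miss wb->B8  d=-]
7: W B6 -> L2 hit  d=D]
8: W B5 -> L1 miss  d=D]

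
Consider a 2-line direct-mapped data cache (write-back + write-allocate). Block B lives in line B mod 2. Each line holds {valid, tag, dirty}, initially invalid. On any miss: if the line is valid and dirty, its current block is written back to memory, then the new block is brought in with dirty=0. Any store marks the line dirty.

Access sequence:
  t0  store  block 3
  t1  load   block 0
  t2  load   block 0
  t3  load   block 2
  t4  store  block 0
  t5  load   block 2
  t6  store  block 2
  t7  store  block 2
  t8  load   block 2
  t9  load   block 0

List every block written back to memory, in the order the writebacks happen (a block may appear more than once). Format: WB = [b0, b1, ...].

  0 | W B3 → L1 miss [D]
  1 | R B0 → L0 miss [-]
  2 | R B0 → L0 hit [-]
  3 | R B2 → L0 miss [-]
  4 | W B0 → L0 miss [D]
  5 | R B2 → L0 miss wb→B0 [-]
  6 | W B2 → L0 hit [D]
  7 | W B2 → L0 hit [D]
  8 | R B2 → L0 hit [D]
  9 | R B0 → L0 miss wb→B2 [-]

WB = [0, 2]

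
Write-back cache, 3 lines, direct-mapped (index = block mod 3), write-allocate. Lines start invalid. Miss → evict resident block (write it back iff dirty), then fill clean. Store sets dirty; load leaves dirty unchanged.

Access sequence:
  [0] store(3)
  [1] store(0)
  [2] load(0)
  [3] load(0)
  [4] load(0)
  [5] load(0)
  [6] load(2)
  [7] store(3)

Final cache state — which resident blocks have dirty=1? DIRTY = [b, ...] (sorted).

DIRTY = [3]

  0 | W B3 → L0 miss [D]
  1 | W B0 → L0 miss wb→B3 [D]
  2 | R B0 → L0 hit [D]
  3 | R B0 → L0 hit [D]
  4 | R B0 → L0 hit [D]
  5 | R B0 → L0 hit [D]
  6 | R B2 → L2 miss [-]
  7 | W B3 → L0 miss wb→B0 [D]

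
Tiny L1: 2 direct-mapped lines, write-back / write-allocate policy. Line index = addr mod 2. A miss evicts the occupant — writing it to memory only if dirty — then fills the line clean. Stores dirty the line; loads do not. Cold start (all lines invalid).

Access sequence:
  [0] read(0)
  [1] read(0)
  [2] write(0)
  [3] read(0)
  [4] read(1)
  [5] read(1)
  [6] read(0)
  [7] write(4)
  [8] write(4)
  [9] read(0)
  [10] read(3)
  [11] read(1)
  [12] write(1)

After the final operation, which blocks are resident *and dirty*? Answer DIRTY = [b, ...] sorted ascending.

  0 | R B0 → L0 miss [-]
  1 | R B0 → L0 hit [-]
  2 | W B0 → L0 hit [D]
  3 | R B0 → L0 hit [D]
  4 | R B1 → L1 miss [-]
  5 | R B1 → L1 hit [-]
  6 | R B0 → L0 hit [D]
  7 | W B4 → L0 miss wb→B0 [D]
  8 | W B4 → L0 hit [D]
  9 | R B0 → L0 miss wb→B4 [-]
  10 | R B3 → L1 miss [-]
  11 | R B1 → L1 miss [-]
  12 | W B1 → L1 hit [D]

DIRTY = [1]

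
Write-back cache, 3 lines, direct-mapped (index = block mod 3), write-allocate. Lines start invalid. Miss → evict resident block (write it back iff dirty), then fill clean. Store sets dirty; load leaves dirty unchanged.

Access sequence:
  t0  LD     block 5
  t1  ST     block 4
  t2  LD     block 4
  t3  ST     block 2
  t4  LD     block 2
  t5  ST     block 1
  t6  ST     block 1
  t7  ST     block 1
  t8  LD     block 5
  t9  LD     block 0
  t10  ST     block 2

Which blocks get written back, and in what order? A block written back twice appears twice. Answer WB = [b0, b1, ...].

WB = [4, 2]

  0 | R B5 → L2 miss [-]
  1 | W B4 → L1 miss [D]
  2 | R B4 → L1 hit [D]
  3 | W B2 → L2 miss [D]
  4 | R B2 → L2 hit [D]
  5 | W B1 → L1 miss wb→B4 [D]
  6 | W B1 → L1 hit [D]
  7 | W B1 → L1 hit [D]
  8 | R B5 → L2 miss wb→B2 [-]
  9 | R B0 → L0 miss [-]
  10 | W B2 → L2 miss [D]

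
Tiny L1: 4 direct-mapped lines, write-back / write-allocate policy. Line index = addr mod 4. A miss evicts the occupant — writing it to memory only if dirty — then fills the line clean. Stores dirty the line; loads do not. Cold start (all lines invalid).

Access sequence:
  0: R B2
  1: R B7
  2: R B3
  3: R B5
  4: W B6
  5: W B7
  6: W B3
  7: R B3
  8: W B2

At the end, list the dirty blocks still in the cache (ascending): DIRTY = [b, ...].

0: R B2 -> L2 miss  d=-]
1: R B7 -> L3 miss  d=-]
2: R B3 -> L3 miss  d=-]
3: R B5 -> L1 miss  d=-]
4: W B6 -> L2 miss  d=D]
5: W B7 -> L3 miss  d=D]
6: W B3 -> L3 miss wb->B7  d=D]
7: R B3 -> L3 hit  d=D]
8: W B2 -> L2 miss wb->B6  d=D]

DIRTY = [2, 3]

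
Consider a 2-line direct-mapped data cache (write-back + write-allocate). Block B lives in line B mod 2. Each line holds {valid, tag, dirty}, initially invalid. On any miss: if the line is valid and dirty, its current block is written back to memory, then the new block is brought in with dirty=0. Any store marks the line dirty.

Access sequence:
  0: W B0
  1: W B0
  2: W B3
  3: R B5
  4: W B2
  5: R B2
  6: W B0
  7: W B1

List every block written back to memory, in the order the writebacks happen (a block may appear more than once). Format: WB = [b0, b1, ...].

0: W B0 → L0 miss [D]
1: W B0 → L0 hit [D]
2: W B3 → L1 miss [D]
3: R B5 → L1 miss wb→B3 [-]
4: W B2 → L0 miss wb→B0 [D]
5: R B2 → L0 hit [D]
6: W B0 → L0 miss wb→B2 [D]
7: W B1 → L1 miss [D]

WB = [3, 0, 2]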